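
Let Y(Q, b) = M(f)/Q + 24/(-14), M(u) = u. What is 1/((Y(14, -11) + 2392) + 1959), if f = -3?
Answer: 14/60887 ≈ 0.00022993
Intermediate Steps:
Y(Q, b) = -12/7 - 3/Q (Y(Q, b) = -3/Q + 24/(-14) = -3/Q + 24*(-1/14) = -3/Q - 12/7 = -12/7 - 3/Q)
1/((Y(14, -11) + 2392) + 1959) = 1/(((-12/7 - 3/14) + 2392) + 1959) = 1/((-27/14 + 2392) + 1959) = 1/(33461/14 + 1959) = 1/(60887/14) = 14/60887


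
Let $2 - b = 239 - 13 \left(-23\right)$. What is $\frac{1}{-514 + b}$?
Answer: $- \frac{1}{1050} \approx -0.00095238$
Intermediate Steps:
$b = -536$ ($b = 2 - \left(239 - 13 \left(-23\right)\right) = 2 - \left(239 - -299\right) = 2 - \left(239 + 299\right) = 2 - 538 = -536$)
$\frac{1}{-514 + b} = \frac{1}{-514 - 536} = \frac{1}{-1050} = - \frac{1}{1050}$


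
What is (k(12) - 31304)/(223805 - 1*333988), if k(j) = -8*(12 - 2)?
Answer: 31384/110183 ≈ 0.28484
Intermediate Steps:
k(j) = -80 (k(j) = -8*10 = -80)
(k(12) - 31304)/(223805 - 1*333988) = (-80 - 31304)/(223805 - 1*333988) = -31384/(223805 - 333988) = -31384/(-110183) = -31384*(-1/110183) = 31384/110183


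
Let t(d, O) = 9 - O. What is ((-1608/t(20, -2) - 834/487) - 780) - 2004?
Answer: -15706158/5357 ≈ -2931.9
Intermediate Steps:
((-1608/t(20, -2) - 834/487) - 780) - 2004 = ((-1608/(9 - 1*(-2)) - 834/487) - 780) - 2004 = ((-1608/(9 + 2) - 834*1/487) - 780) - 2004 = ((-1608/11 - 834/487) - 780) - 2004 = (-792270/5357 - 780) - 2004 = -4970730/5357 - 2004 = -15706158/5357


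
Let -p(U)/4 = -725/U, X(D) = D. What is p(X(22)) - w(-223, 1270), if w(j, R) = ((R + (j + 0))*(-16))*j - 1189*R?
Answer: -24480876/11 ≈ -2.2255e+6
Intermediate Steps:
w(j, R) = -1189*R + j*(-16*R - 16*j) (w(j, R) = ((R + j)*(-16))*j - 1189*R = (-16*R - 16*j)*j - 1189*R = j*(-16*R - 16*j) - 1189*R = -1189*R + j*(-16*R - 16*j))
p(U) = 2900/U (p(U) = -(-2900)/U = 2900/U)
p(X(22)) - w(-223, 1270) = 2900/22 - (-1189*1270 - 16*(-223)**2 - 16*1270*(-223)) = 2900*(1/22) - (-1510030 - 16*49729 + 4531360) = 1450/11 - (-1510030 - 795664 + 4531360) = 1450/11 - 1*2225666 = 1450/11 - 2225666 = -24480876/11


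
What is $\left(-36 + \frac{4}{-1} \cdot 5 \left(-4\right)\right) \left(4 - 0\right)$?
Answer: $176$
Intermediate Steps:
$\left(-36 + \frac{4}{-1} \cdot 5 \left(-4\right)\right) \left(4 - 0\right) = \left(-36 + 4 \left(-1\right) 5 \left(-4\right)\right) \left(4 + 0\right) = \left(-36 + \left(-4\right) 5 \left(-4\right)\right) 4 = \left(-36 - -80\right) 4 = \left(-36 + 80\right) 4 = 44 \cdot 4 = 176$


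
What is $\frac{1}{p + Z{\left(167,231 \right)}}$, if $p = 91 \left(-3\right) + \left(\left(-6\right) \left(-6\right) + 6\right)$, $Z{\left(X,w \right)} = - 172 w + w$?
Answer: $- \frac{1}{39732} \approx -2.5169 \cdot 10^{-5}$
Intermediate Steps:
$Z{\left(X,w \right)} = - 171 w$
$p = -231$ ($p = -273 + \left(36 + 6\right) = -273 + 42 = -231$)
$\frac{1}{p + Z{\left(167,231 \right)}} = \frac{1}{-231 - 39501} = \frac{1}{-39732} = - \frac{1}{39732}$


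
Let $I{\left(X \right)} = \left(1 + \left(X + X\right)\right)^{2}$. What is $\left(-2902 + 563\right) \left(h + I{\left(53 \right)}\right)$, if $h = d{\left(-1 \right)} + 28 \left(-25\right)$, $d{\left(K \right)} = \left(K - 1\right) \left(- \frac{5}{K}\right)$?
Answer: $-25118521$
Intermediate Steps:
$d{\left(K \right)} = - \frac{5 \left(-1 + K\right)}{K}$ ($d{\left(K \right)} = \left(-1 + K\right) \left(- \frac{5}{K}\right) = - \frac{5 \left(-1 + K\right)}{K}$)
$h = -710$ ($h = \left(-5 + \frac{5}{-1}\right) + 28 \left(-25\right) = \left(-5 + 5 \left(-1\right)\right) - 700 = \left(-5 - 5\right) - 700 = -10 - 700 = -710$)
$I{\left(X \right)} = \left(1 + 2 X\right)^{2}$
$\left(-2902 + 563\right) \left(h + I{\left(53 \right)}\right) = \left(-2902 + 563\right) \left(-710 + \left(1 + 2 \cdot 53\right)^{2}\right) = - 2339 \left(-710 + \left(1 + 106\right)^{2}\right) = - 2339 \left(-710 + 107^{2}\right) = - 2339 \left(-710 + 11449\right) = \left(-2339\right) 10739 = -25118521$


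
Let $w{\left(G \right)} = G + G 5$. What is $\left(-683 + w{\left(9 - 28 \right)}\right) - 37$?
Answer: $-834$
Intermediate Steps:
$w{\left(G \right)} = 6 G$ ($w{\left(G \right)} = G + 5 G = 6 G$)
$\left(-683 + w{\left(9 - 28 \right)}\right) - 37 = \left(-683 + 6 \left(9 - 28\right)\right) - 37 = \left(-683 + 6 \left(-19\right)\right) - 37 = \left(-683 - 114\right) - 37 = -797 - 37 = -834$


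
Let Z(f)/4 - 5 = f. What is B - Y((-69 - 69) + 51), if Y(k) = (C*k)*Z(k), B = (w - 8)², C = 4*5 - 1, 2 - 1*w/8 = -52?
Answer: -362408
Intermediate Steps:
w = 432 (w = 16 - 8*(-52) = 16 + 416 = 432)
C = 19 (C = 20 - 1 = 19)
Z(f) = 20 + 4*f
B = 179776 (B = (432 - 8)² = 424² = 179776)
Y(k) = 19*k*(20 + 4*k) (Y(k) = (19*k)*(20 + 4*k) = 19*k*(20 + 4*k))
B - Y((-69 - 69) + 51) = 179776 - 76*((-69 - 69) + 51)*(5 + ((-69 - 69) + 51)) = 179776 - 76*(-138 + 51)*(5 + (-138 + 51)) = 179776 - 76*(-87)*(5 - 87) = 179776 - 76*(-87)*(-82) = 179776 - 1*542184 = 179776 - 542184 = -362408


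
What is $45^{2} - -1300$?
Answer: $3325$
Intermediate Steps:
$45^{2} - -1300 = 2025 + 1300 = 3325$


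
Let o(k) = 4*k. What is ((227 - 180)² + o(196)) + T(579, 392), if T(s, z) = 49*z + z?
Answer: 22593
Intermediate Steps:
T(s, z) = 50*z
((227 - 180)² + o(196)) + T(579, 392) = ((227 - 180)² + 4*196) + 50*392 = (47² + 784) + 19600 = (2209 + 784) + 19600 = 2993 + 19600 = 22593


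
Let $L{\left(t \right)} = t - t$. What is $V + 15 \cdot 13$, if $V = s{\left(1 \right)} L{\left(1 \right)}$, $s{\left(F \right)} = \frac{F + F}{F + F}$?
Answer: $195$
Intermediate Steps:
$L{\left(t \right)} = 0$
$s{\left(F \right)} = 1$ ($s{\left(F \right)} = \frac{2 F}{2 F} = 2 F \frac{1}{2 F} = 1$)
$V = 0$ ($V = 1 \cdot 0 = 0$)
$V + 15 \cdot 13 = 0 + 15 \cdot 13 = 0 + 195 = 195$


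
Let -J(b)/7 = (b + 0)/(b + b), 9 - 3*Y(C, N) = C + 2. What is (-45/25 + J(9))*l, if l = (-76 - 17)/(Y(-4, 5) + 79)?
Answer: 477/80 ≈ 5.9625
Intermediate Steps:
Y(C, N) = 7/3 - C/3 (Y(C, N) = 3 - (C + 2)/3 = 3 - (2 + C)/3 = 3 + (-⅔ - C/3) = 7/3 - C/3)
l = -9/8 (l = (-76 - 17)/((7/3 - ⅓*(-4)) + 79) = -93/((7/3 + 4/3) + 79) = -93/(11/3 + 79) = -93/248/3 = -93*3/248 = -9/8 ≈ -1.1250)
J(b) = -7/2 (J(b) = -7*(b + 0)/(b + b) = -7*b/(2*b) = -7*b*1/(2*b) = -7*½ = -7/2)
(-45/25 + J(9))*l = (-45/25 - 7/2)*(-9/8) = (-45*1/25 - 7/2)*(-9/8) = (-9/5 - 7/2)*(-9/8) = -53/10*(-9/8) = 477/80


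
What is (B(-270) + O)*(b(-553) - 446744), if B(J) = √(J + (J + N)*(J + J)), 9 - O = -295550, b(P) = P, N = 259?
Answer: -132202654023 - 4025673*√70 ≈ -1.3224e+11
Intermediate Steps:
O = 295559 (O = 9 - 1*(-295550) = 9 + 295550 = 295559)
B(J) = √(J + 2*J*(259 + J)) (B(J) = √(J + (J + 259)*(J + J)) = √(J + (259 + J)*(2*J)) = √(J + 2*J*(259 + J)))
(B(-270) + O)*(b(-553) - 446744) = (√(-270*(519 + 2*(-270))) + 295559)*(-553 - 446744) = (√(-270*(519 - 540)) + 295559)*(-447297) = (√(-270*(-21)) + 295559)*(-447297) = (√5670 + 295559)*(-447297) = (9*√70 + 295559)*(-447297) = (295559 + 9*√70)*(-447297) = -132202654023 - 4025673*√70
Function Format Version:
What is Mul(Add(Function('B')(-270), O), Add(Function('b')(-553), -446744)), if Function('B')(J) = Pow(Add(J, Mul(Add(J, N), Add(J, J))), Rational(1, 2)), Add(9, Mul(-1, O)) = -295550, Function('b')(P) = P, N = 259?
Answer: Add(-132202654023, Mul(-4025673, Pow(70, Rational(1, 2)))) ≈ -1.3224e+11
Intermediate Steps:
O = 295559 (O = Add(9, Mul(-1, -295550)) = Add(9, 295550) = 295559)
Function('B')(J) = Pow(Add(J, Mul(2, J, Add(259, J))), Rational(1, 2)) (Function('B')(J) = Pow(Add(J, Mul(Add(J, 259), Add(J, J))), Rational(1, 2)) = Pow(Add(J, Mul(Add(259, J), Mul(2, J))), Rational(1, 2)) = Pow(Add(J, Mul(2, J, Add(259, J))), Rational(1, 2)))
Mul(Add(Function('B')(-270), O), Add(Function('b')(-553), -446744)) = Mul(Add(Pow(Mul(-270, Add(519, Mul(2, -270))), Rational(1, 2)), 295559), Add(-553, -446744)) = Mul(Add(Pow(Mul(-270, Add(519, -540)), Rational(1, 2)), 295559), -447297) = Mul(Add(Pow(Mul(-270, -21), Rational(1, 2)), 295559), -447297) = Mul(Add(Pow(5670, Rational(1, 2)), 295559), -447297) = Mul(Add(Mul(9, Pow(70, Rational(1, 2))), 295559), -447297) = Mul(Add(295559, Mul(9, Pow(70, Rational(1, 2)))), -447297) = Add(-132202654023, Mul(-4025673, Pow(70, Rational(1, 2))))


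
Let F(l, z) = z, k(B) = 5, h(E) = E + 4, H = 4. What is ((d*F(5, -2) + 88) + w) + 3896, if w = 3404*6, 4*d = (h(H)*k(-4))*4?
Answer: 24328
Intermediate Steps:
h(E) = 4 + E
d = 40 (d = (((4 + 4)*5)*4)/4 = ((8*5)*4)/4 = (40*4)/4 = (¼)*160 = 40)
w = 20424
((d*F(5, -2) + 88) + w) + 3896 = ((40*(-2) + 88) + 20424) + 3896 = ((-80 + 88) + 20424) + 3896 = (8 + 20424) + 3896 = 20432 + 3896 = 24328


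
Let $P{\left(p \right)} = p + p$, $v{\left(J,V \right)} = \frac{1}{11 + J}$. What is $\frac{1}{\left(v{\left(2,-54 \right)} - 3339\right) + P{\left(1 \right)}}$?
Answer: $- \frac{13}{43380} \approx -0.00029968$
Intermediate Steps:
$P{\left(p \right)} = 2 p$
$\frac{1}{\left(v{\left(2,-54 \right)} - 3339\right) + P{\left(1 \right)}} = \frac{1}{\left(\frac{1}{11 + 2} - 3339\right) + 2 \cdot 1} = \frac{1}{\left(\frac{1}{13} - 3339\right) + 2} = \frac{1}{- \frac{43406}{13} + 2} = \frac{1}{- \frac{43380}{13}} = - \frac{13}{43380}$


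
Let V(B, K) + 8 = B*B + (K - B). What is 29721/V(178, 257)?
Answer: 9907/10585 ≈ 0.93595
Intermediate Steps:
V(B, K) = -8 + K + B² - B (V(B, K) = -8 + (B*B + (K - B)) = -8 + (B² + (K - B)) = -8 + (K + B² - B) = -8 + K + B² - B)
29721/V(178, 257) = 29721/(-8 + 257 + 178² - 1*178) = 29721/(-8 + 257 + 31684 - 178) = 29721/31755 = 29721*(1/31755) = 9907/10585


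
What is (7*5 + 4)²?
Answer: 1521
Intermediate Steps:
(7*5 + 4)² = (35 + 4)² = 39² = 1521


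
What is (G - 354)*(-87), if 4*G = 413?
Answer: 87261/4 ≈ 21815.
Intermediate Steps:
G = 413/4 (G = (¼)*413 = 413/4 ≈ 103.25)
(G - 354)*(-87) = (413/4 - 354)*(-87) = -1003/4*(-87) = 87261/4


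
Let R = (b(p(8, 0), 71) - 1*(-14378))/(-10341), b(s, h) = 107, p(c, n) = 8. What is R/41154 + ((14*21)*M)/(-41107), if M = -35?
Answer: 4378556024165/17494050439998 ≈ 0.25029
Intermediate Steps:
R = -14485/10341 (R = (107 - 1*(-14378))/(-10341) = (107 + 14378)*(-1/10341) = 14485*(-1/10341) = -14485/10341 ≈ -1.4007)
R/41154 + ((14*21)*M)/(-41107) = -14485/10341/41154 + ((14*21)*(-35))/(-41107) = -14485/10341*1/41154 + (294*(-35))*(-1/41107) = -14485/425573514 - 10290*(-1/41107) = -14485/425573514 + 10290/41107 = 4378556024165/17494050439998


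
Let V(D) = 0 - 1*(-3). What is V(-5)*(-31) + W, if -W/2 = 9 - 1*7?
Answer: -97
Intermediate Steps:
V(D) = 3 (V(D) = 0 + 3 = 3)
W = -4 (W = -2*(9 - 1*7) = -2*(9 - 7) = -2*2 = -4)
V(-5)*(-31) + W = 3*(-31) - 4 = -93 - 4 = -97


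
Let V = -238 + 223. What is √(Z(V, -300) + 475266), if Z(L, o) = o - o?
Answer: √475266 ≈ 689.40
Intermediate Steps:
V = -15
Z(L, o) = 0
√(Z(V, -300) + 475266) = √(0 + 475266) = √475266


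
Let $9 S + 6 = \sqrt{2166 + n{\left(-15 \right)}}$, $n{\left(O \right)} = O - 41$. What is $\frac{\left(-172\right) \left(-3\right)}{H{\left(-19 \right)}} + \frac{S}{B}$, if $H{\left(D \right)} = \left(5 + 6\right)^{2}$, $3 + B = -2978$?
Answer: $\frac{419530}{98373} - \frac{\sqrt{2110}}{26829} \approx 4.263$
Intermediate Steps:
$n{\left(O \right)} = -41 + O$
$B = -2981$ ($B = -3 - 2978 = -2981$)
$H{\left(D \right)} = 121$ ($H{\left(D \right)} = 11^{2} = 121$)
$S = - \frac{2}{3} + \frac{\sqrt{2110}}{9}$ ($S = - \frac{2}{3} + \frac{\sqrt{2166 - 56}}{9} = - \frac{2}{3} + \frac{\sqrt{2110}}{9} \approx 4.4372$)
$\frac{\left(-172\right) \left(-3\right)}{H{\left(-19 \right)}} + \frac{S}{B} = \frac{\left(-172\right) \left(-3\right)}{121} + \frac{- \frac{2}{3} + \frac{\sqrt{2110}}{9}}{-2981} = 516 \cdot \frac{1}{121} + \left(- \frac{2}{3} + \frac{\sqrt{2110}}{9}\right) \left(- \frac{1}{2981}\right) = \frac{516}{121} + \left(\frac{2}{8943} - \frac{\sqrt{2110}}{26829}\right) = \frac{419530}{98373} - \frac{\sqrt{2110}}{26829}$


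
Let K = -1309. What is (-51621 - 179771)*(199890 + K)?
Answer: -45950054752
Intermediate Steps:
(-51621 - 179771)*(199890 + K) = (-51621 - 179771)*(199890 - 1309) = -231392*198581 = -45950054752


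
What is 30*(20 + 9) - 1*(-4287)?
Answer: 5157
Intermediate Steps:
30*(20 + 9) - 1*(-4287) = 30*29 + 4287 = 870 + 4287 = 5157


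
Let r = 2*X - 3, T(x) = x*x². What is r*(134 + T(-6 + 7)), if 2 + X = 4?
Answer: 135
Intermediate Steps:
X = 2 (X = -2 + 4 = 2)
T(x) = x³
r = 1 (r = 2*2 - 3 = 4 - 3 = 1)
r*(134 + T(-6 + 7)) = 1*(134 + (-6 + 7)³) = 1*(134 + 1³) = 1*(134 + 1) = 1*135 = 135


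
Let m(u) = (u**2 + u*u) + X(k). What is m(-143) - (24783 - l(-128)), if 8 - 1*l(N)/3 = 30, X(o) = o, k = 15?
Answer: 16064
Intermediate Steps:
l(N) = -66 (l(N) = 24 - 3*30 = 24 - 90 = -66)
m(u) = 15 + 2*u**2 (m(u) = (u**2 + u*u) + 15 = (u**2 + u**2) + 15 = 2*u**2 + 15 = 15 + 2*u**2)
m(-143) - (24783 - l(-128)) = (15 + 2*(-143)**2) - (24783 - 1*(-66)) = (15 + 2*20449) - (24783 + 66) = (15 + 40898) - 1*24849 = 40913 - 24849 = 16064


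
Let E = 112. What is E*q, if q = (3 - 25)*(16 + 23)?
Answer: -96096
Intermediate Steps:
q = -858 (q = -22*39 = -858)
E*q = 112*(-858) = -96096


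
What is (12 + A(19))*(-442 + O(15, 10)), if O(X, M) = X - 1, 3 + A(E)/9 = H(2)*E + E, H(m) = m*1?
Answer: -213144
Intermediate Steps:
H(m) = m
A(E) = -27 + 27*E (A(E) = -27 + 9*(2*E + E) = -27 + 9*(3*E) = -27 + 27*E)
O(X, M) = -1 + X
(12 + A(19))*(-442 + O(15, 10)) = (12 + (-27 + 27*19))*(-442 + (-1 + 15)) = (12 + (-27 + 513))*(-442 + 14) = (12 + 486)*(-428) = 498*(-428) = -213144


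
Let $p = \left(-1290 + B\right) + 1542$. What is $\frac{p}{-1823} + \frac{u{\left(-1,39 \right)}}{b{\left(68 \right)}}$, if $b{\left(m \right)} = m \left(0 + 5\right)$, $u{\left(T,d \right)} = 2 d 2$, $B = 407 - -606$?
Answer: $- \frac{36428}{154955} \approx -0.23509$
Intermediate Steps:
$B = 1013$ ($B = 407 + 606 = 1013$)
$u{\left(T,d \right)} = 4 d$
$p = 1265$ ($p = \left(-1290 + 1013\right) + 1542 = -277 + 1542 = 1265$)
$b{\left(m \right)} = 5 m$ ($b{\left(m \right)} = m 5 = 5 m$)
$\frac{p}{-1823} + \frac{u{\left(-1,39 \right)}}{b{\left(68 \right)}} = \frac{1265}{-1823} + \frac{4 \cdot 39}{5 \cdot 68} = 1265 \left(- \frac{1}{1823}\right) + \frac{156}{340} = - \frac{1265}{1823} + 156 \cdot \frac{1}{340} = - \frac{1265}{1823} + \frac{39}{85} = - \frac{36428}{154955}$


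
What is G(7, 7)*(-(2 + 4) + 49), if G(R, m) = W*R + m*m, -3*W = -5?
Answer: 7826/3 ≈ 2608.7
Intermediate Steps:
W = 5/3 (W = -⅓*(-5) = 5/3 ≈ 1.6667)
G(R, m) = m² + 5*R/3 (G(R, m) = 5*R/3 + m*m = 5*R/3 + m² = m² + 5*R/3)
G(7, 7)*(-(2 + 4) + 49) = (7² + (5/3)*7)*(-(2 + 4) + 49) = (49 + 35/3)*(-1*6 + 49) = 182*(-6 + 49)/3 = (182/3)*43 = 7826/3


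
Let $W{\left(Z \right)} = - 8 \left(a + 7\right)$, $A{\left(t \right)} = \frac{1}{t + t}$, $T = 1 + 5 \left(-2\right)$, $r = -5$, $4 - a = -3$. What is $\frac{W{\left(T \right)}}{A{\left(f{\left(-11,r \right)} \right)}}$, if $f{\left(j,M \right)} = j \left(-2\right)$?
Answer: $-4928$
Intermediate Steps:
$a = 7$ ($a = 4 - -3 = 4 + 3 = 7$)
$f{\left(j,M \right)} = - 2 j$
$T = -9$ ($T = 1 - 10 = -9$)
$A{\left(t \right)} = \frac{1}{2 t}$
$W{\left(Z \right)} = -112$ ($W{\left(Z \right)} = - 8 \left(7 + 7\right) = \left(-8\right) 14 = -112$)
$\frac{W{\left(T \right)}}{A{\left(f{\left(-11,r \right)} \right)}} = - \frac{112}{\frac{1}{2} \frac{1}{\left(-2\right) \left(-11\right)}} = - \frac{112}{\frac{1}{2} \cdot \frac{1}{22}} = - 112 \frac{1}{\frac{1}{44}} = \left(-112\right) 44 = -4928$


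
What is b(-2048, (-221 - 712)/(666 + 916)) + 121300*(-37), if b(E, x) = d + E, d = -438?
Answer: -4490586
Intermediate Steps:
b(E, x) = -438 + E
b(-2048, (-221 - 712)/(666 + 916)) + 121300*(-37) = (-438 - 2048) + 121300*(-37) = -2486 - 4488100 = -4490586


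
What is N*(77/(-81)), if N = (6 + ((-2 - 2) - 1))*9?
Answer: -77/9 ≈ -8.5556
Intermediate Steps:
N = 9 (N = (6 + (-4 - 1))*9 = (6 - 5)*9 = 1*9 = 9)
N*(77/(-81)) = 9*(77/(-81)) = 9*(77*(-1/81)) = 9*(-77/81) = -77/9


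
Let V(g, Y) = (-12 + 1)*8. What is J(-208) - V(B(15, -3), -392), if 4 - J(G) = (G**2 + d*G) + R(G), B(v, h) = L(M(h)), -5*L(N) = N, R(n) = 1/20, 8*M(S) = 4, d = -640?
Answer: -3525841/20 ≈ -1.7629e+5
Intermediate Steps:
M(S) = 1/2 (M(S) = (1/8)*4 = 1/2)
R(n) = 1/20
L(N) = -N/5
B(v, h) = -1/10 (B(v, h) = -1/5*1/2 = -1/10)
V(g, Y) = -88 (V(g, Y) = -11*8 = -88)
J(G) = 79/20 - G**2 + 640*G (J(G) = 4 - ((G**2 - 640*G) + 1/20) = 4 - (1/20 + G**2 - 640*G) = 4 + (-1/20 - G**2 + 640*G) = 79/20 - G**2 + 640*G)
J(-208) - V(B(15, -3), -392) = (79/20 - 1*(-208)**2 + 640*(-208)) - 1*(-88) = (79/20 - 1*43264 - 133120) + 88 = (79/20 - 43264 - 133120) + 88 = -3527601/20 + 88 = -3525841/20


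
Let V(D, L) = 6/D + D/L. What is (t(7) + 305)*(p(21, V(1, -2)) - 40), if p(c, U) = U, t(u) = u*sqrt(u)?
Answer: -21045/2 - 483*sqrt(7)/2 ≈ -11161.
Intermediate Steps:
t(u) = u**(3/2)
(t(7) + 305)*(p(21, V(1, -2)) - 40) = (7**(3/2) + 305)*((6/1 + 1/(-2)) - 40) = (7*sqrt(7) + 305)*((6*1 + 1*(-1/2)) - 40) = (305 + 7*sqrt(7))*((6 - 1/2) - 40) = (305 + 7*sqrt(7))*(11/2 - 40) = (305 + 7*sqrt(7))*(-69/2) = -21045/2 - 483*sqrt(7)/2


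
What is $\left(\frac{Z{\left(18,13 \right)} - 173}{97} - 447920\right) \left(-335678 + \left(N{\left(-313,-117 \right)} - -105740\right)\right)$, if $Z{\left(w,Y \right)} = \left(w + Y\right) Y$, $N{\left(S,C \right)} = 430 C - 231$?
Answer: $\frac{12186254396790}{97} \approx 1.2563 \cdot 10^{11}$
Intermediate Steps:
$N{\left(S,C \right)} = -231 + 430 C$
$Z{\left(w,Y \right)} = Y \left(Y + w\right)$ ($Z{\left(w,Y \right)} = \left(Y + w\right) Y = Y \left(Y + w\right)$)
$\left(\frac{Z{\left(18,13 \right)} - 173}{97} - 447920\right) \left(-335678 + \left(N{\left(-313,-117 \right)} - -105740\right)\right) = \left(\frac{13 \left(13 + 18\right) - 173}{97} - 447920\right) \left(-335678 + \left(\left(-231 + 430 \left(-117\right)\right) - -105740\right)\right) = \left(\left(13 \cdot 31 - 173\right) \frac{1}{97} - 447920\right) \left(-335678 + \left(\left(-231 - 50310\right) + 105740\right)\right) = \left(\left(403 - 173\right) \frac{1}{97} - 447920\right) \left(-335678 + \left(-50541 + 105740\right)\right) = \left(230 \cdot \frac{1}{97} - 447920\right) \left(-335678 + 55199\right) = \left(\frac{230}{97} - 447920\right) \left(-280479\right) = \left(- \frac{43448010}{97}\right) \left(-280479\right) = \frac{12186254396790}{97}$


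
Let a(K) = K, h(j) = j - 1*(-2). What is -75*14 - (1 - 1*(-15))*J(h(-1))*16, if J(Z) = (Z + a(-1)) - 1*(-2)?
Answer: -1562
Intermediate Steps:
h(j) = 2 + j (h(j) = j + 2 = 2 + j)
J(Z) = 1 + Z (J(Z) = (Z - 1) - 1*(-2) = (-1 + Z) + 2 = 1 + Z)
-75*14 - (1 - 1*(-15))*J(h(-1))*16 = -75*14 - (1 - 1*(-15))*(1 + (2 - 1))*16 = -1050 - (1 + 15)*(1 + 1)*16 = -1050 - 16*2*16 = -1050 - 32*16 = -1050 - 1*512 = -1050 - 512 = -1562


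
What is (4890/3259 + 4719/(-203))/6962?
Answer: -14386551/4605899074 ≈ -0.0031235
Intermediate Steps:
(4890/3259 + 4719/(-203))/6962 = (4890*(1/3259) + 4719*(-1/203))*(1/6962) = (4890/3259 - 4719/203)*(1/6962) = -14386551/661577*1/6962 = -14386551/4605899074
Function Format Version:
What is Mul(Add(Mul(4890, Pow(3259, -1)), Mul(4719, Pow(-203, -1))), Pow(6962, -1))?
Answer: Rational(-14386551, 4605899074) ≈ -0.0031235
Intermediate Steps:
Mul(Add(Mul(4890, Pow(3259, -1)), Mul(4719, Pow(-203, -1))), Pow(6962, -1)) = Mul(Add(Mul(4890, Rational(1, 3259)), Mul(4719, Rational(-1, 203))), Rational(1, 6962)) = Mul(Add(Rational(4890, 3259), Rational(-4719, 203)), Rational(1, 6962)) = Mul(Rational(-14386551, 661577), Rational(1, 6962)) = Rational(-14386551, 4605899074)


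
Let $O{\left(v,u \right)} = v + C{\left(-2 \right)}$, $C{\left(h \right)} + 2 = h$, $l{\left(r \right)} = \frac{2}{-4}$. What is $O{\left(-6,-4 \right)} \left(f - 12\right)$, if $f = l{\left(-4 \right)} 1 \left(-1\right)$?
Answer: $115$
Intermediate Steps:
$l{\left(r \right)} = - \frac{1}{2}$ ($l{\left(r \right)} = 2 \left(- \frac{1}{4}\right) = - \frac{1}{2}$)
$C{\left(h \right)} = -2 + h$
$f = \frac{1}{2}$ ($f = \left(- \frac{1}{2}\right) 1 \left(-1\right) = \left(- \frac{1}{2}\right) \left(-1\right) = \frac{1}{2} \approx 0.5$)
$O{\left(v,u \right)} = -4 + v$ ($O{\left(v,u \right)} = v - 4 = -4 + v$)
$O{\left(-6,-4 \right)} \left(f - 12\right) = \left(-4 - 6\right) \left(\frac{1}{2} - 12\right) = \left(-10\right) \left(- \frac{23}{2}\right) = 115$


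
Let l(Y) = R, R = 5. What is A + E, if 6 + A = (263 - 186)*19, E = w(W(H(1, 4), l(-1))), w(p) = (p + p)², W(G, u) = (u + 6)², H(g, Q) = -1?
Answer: 60021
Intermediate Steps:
l(Y) = 5
W(G, u) = (6 + u)²
w(p) = 4*p² (w(p) = (2*p)² = 4*p²)
E = 58564 (E = 4*((6 + 5)²)² = 4*(11²)² = 4*121² = 4*14641 = 58564)
A = 1457 (A = -6 + (263 - 186)*19 = -6 + 77*19 = -6 + 1463 = 1457)
A + E = 1457 + 58564 = 60021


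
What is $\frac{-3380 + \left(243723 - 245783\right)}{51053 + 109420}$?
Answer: $- \frac{5440}{160473} \approx -0.0339$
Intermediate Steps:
$\frac{-3380 + \left(243723 - 245783\right)}{51053 + 109420} = \frac{-3380 - 2060}{160473} = \left(-5440\right) \frac{1}{160473} = - \frac{5440}{160473}$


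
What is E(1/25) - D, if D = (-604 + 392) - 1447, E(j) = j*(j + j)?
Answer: 1036877/625 ≈ 1659.0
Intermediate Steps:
E(j) = 2*j² (E(j) = j*(2*j) = 2*j²)
D = -1659 (D = -212 - 1447 = -1659)
E(1/25) - D = 2*(1/25)² - 1*(-1659) = 2*(1/25)² + 1659 = 2*(1/625) + 1659 = 2/625 + 1659 = 1036877/625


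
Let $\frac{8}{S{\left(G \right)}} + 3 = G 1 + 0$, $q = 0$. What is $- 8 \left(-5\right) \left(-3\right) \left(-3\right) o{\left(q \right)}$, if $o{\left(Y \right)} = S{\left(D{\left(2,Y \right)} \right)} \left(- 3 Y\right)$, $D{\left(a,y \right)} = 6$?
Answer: $0$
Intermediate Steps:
$S{\left(G \right)} = \frac{8}{-3 + G}$ ($S{\left(G \right)} = \frac{8}{-3 + \left(G 1 + 0\right)} = \frac{8}{-3 + \left(G + 0\right)} = \frac{8}{-3 + G}$)
$o{\left(Y \right)} = - 8 Y$ ($o{\left(Y \right)} = \frac{8}{-3 + 6} \left(- 3 Y\right) = \frac{8}{3} \left(- 3 Y\right) = 8 \cdot \frac{1}{3} \left(- 3 Y\right) = \frac{8 \left(- 3 Y\right)}{3} = - 8 Y$)
$- 8 \left(-5\right) \left(-3\right) \left(-3\right) o{\left(q \right)} = - 8 \left(-5\right) \left(-3\right) \left(-3\right) \left(\left(-8\right) 0\right) = - 8 \cdot 15 \left(-3\right) 0 = \left(-8\right) \left(-45\right) 0 = 360 \cdot 0 = 0$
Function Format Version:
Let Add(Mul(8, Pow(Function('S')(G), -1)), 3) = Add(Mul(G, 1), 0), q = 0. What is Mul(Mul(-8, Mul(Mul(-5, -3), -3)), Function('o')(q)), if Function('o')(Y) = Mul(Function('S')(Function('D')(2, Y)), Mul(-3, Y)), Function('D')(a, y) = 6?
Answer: 0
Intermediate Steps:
Function('S')(G) = Mul(8, Pow(Add(-3, G), -1)) (Function('S')(G) = Mul(8, Pow(Add(-3, Add(Mul(G, 1), 0)), -1)) = Mul(8, Pow(Add(-3, Add(G, 0)), -1)) = Mul(8, Pow(Add(-3, G), -1)))
Function('o')(Y) = Mul(-8, Y) (Function('o')(Y) = Mul(Mul(8, Pow(Add(-3, 6), -1)), Mul(-3, Y)) = Mul(Mul(8, Pow(3, -1)), Mul(-3, Y)) = Mul(Mul(8, Rational(1, 3)), Mul(-3, Y)) = Mul(Rational(8, 3), Mul(-3, Y)) = Mul(-8, Y))
Mul(Mul(-8, Mul(Mul(-5, -3), -3)), Function('o')(q)) = Mul(Mul(-8, Mul(Mul(-5, -3), -3)), Mul(-8, 0)) = Mul(Mul(-8, Mul(15, -3)), 0) = Mul(Mul(-8, -45), 0) = Mul(360, 0) = 0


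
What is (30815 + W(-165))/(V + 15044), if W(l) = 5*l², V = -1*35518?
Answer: -83470/10237 ≈ -8.1537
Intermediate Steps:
V = -35518
(30815 + W(-165))/(V + 15044) = (30815 + 5*(-165)²)/(-35518 + 15044) = (30815 + 5*27225)/(-20474) = (30815 + 136125)*(-1/20474) = 166940*(-1/20474) = -83470/10237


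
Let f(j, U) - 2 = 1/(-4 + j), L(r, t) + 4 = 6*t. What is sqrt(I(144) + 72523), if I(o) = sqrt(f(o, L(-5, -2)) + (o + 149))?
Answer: sqrt(355362700 + 210*sqrt(160615))/70 ≈ 269.33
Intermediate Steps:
L(r, t) = -4 + 6*t
f(j, U) = 2 + 1/(-4 + j)
I(o) = sqrt(149 + o + (-7 + 2*o)/(-4 + o)) (I(o) = sqrt((-7 + 2*o)/(-4 + o) + (o + 149)) = sqrt((-7 + 2*o)/(-4 + o) + (149 + o)) = sqrt(149 + o + (-7 + 2*o)/(-4 + o)))
sqrt(I(144) + 72523) = sqrt(sqrt((-603 + 144**2 + 147*144)/(-4 + 144)) + 72523) = sqrt(sqrt((-603 + 20736 + 21168)/140) + 72523) = sqrt(sqrt((1/140)*41301) + 72523) = sqrt(sqrt(41301/140) + 72523) = sqrt(3*sqrt(160615)/70 + 72523) = sqrt(72523 + 3*sqrt(160615)/70)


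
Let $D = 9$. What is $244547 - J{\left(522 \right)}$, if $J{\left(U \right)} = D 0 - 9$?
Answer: $244556$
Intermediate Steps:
$J{\left(U \right)} = -9$ ($J{\left(U \right)} = 9 \cdot 0 - 9 = 0 - 9 = -9$)
$244547 - J{\left(522 \right)} = 244547 - -9 = 244547 + 9 = 244556$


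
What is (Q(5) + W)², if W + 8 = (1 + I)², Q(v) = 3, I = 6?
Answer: 1936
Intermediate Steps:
W = 41 (W = -8 + (1 + 6)² = -8 + 7² = -8 + 49 = 41)
(Q(5) + W)² = (3 + 41)² = 44² = 1936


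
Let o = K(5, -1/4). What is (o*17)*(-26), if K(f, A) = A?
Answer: 221/2 ≈ 110.50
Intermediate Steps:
o = -1/4 ≈ -0.25000
(o*17)*(-26) = -1/4*17*(-26) = -17/4*(-26) = 221/2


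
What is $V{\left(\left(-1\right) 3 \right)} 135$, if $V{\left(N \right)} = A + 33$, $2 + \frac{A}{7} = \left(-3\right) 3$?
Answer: $-5940$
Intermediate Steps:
$A = -77$ ($A = -14 + 7 \left(\left(-3\right) 3\right) = -14 + 7 \left(-9\right) = -14 - 63 = -77$)
$V{\left(N \right)} = -44$ ($V{\left(N \right)} = -77 + 33 = -44$)
$V{\left(\left(-1\right) 3 \right)} 135 = \left(-44\right) 135 = -5940$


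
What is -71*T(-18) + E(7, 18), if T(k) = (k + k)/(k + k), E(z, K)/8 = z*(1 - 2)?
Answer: -127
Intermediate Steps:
E(z, K) = -8*z (E(z, K) = 8*(z*(1 - 2)) = 8*(z*(-1)) = 8*(-z) = -8*z)
T(k) = 1 (T(k) = (2*k)/((2*k)) = (2*k)*(1/(2*k)) = 1)
-71*T(-18) + E(7, 18) = -71*1 - 8*7 = -71 - 56 = -127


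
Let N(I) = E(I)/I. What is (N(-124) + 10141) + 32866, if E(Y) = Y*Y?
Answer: 42883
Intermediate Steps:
E(Y) = Y**2
N(I) = I (N(I) = I**2/I = I)
(N(-124) + 10141) + 32866 = (-124 + 10141) + 32866 = 10017 + 32866 = 42883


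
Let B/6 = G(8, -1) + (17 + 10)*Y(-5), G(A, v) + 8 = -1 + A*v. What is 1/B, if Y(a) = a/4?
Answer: -2/609 ≈ -0.0032841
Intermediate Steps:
Y(a) = a/4 (Y(a) = a*(¼) = a/4)
G(A, v) = -9 + A*v (G(A, v) = -8 + (-1 + A*v) = -9 + A*v)
B = -609/2 (B = 6*((-9 + 8*(-1)) + (17 + 10)*((¼)*(-5))) = 6*((-9 - 8) + 27*(-5/4)) = 6*(-17 - 135/4) = 6*(-203/4) = -609/2 ≈ -304.50)
1/B = 1/(-609/2) = -2/609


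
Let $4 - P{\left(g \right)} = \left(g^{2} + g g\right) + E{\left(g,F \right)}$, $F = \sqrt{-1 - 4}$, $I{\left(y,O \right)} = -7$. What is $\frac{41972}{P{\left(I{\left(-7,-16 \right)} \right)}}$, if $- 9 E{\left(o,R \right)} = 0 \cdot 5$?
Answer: $- \frac{20986}{47} \approx -446.51$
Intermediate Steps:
$F = i \sqrt{5}$ ($F = \sqrt{-5} = i \sqrt{5} \approx 2.2361 i$)
$E{\left(o,R \right)} = 0$ ($E{\left(o,R \right)} = - \frac{0 \cdot 5}{9} = \left(- \frac{1}{9}\right) 0 = 0$)
$P{\left(g \right)} = 4 - 2 g^{2}$ ($P{\left(g \right)} = 4 - \left(\left(g^{2} + g g\right) + 0\right) = 4 - \left(\left(g^{2} + g^{2}\right) + 0\right) = 4 - \left(2 g^{2} + 0\right) = 4 - 2 g^{2}$)
$\frac{41972}{P{\left(I{\left(-7,-16 \right)} \right)}} = \frac{41972}{4 - 2 \left(-7\right)^{2}} = \frac{41972}{4 - 98} = \frac{41972}{-94} = 41972 \left(- \frac{1}{94}\right) = - \frac{20986}{47}$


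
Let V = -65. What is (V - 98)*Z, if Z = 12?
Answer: -1956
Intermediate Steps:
(V - 98)*Z = (-65 - 98)*12 = -163*12 = -1956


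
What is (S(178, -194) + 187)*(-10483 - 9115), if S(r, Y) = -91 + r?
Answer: -5369852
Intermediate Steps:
(S(178, -194) + 187)*(-10483 - 9115) = ((-91 + 178) + 187)*(-10483 - 9115) = (87 + 187)*(-19598) = 274*(-19598) = -5369852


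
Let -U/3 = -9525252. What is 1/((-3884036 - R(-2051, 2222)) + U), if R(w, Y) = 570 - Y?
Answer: 1/24693372 ≈ 4.0497e-8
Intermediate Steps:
U = 28575756 (U = -3*(-9525252) = 28575756)
1/((-3884036 - R(-2051, 2222)) + U) = 1/((-3884036 - (570 - 1*2222)) + 28575756) = 1/((-3884036 - (570 - 2222)) + 28575756) = 1/((-3884036 - 1*(-1652)) + 28575756) = 1/((-3884036 + 1652) + 28575756) = 1/(-3882384 + 28575756) = 1/24693372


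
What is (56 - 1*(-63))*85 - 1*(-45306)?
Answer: 55421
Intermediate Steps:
(56 - 1*(-63))*85 - 1*(-45306) = (56 + 63)*85 + 45306 = 119*85 + 45306 = 10115 + 45306 = 55421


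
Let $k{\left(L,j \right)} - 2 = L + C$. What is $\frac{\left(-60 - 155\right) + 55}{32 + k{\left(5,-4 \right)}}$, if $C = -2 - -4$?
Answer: $- \frac{160}{41} \approx -3.9024$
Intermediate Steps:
$C = 2$ ($C = -2 + 4 = 2$)
$k{\left(L,j \right)} = 4 + L$ ($k{\left(L,j \right)} = 2 + \left(L + 2\right) = 2 + \left(2 + L\right) = 4 + L$)
$\frac{\left(-60 - 155\right) + 55}{32 + k{\left(5,-4 \right)}} = \frac{\left(-60 - 155\right) + 55}{32 + \left(4 + 5\right)} = \frac{-215 + 55}{32 + 9} = \frac{1}{41} \left(-160\right) = - \frac{160}{41}$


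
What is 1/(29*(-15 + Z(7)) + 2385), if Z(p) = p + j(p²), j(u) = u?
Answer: 1/3574 ≈ 0.00027980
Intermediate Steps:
Z(p) = p + p²
1/(29*(-15 + Z(7)) + 2385) = 1/(29*(-15 + 7*(1 + 7)) + 2385) = 1/(29*(-15 + 7*8) + 2385) = 1/(29*(-15 + 56) + 2385) = 1/(29*41 + 2385) = 1/(1189 + 2385) = 1/3574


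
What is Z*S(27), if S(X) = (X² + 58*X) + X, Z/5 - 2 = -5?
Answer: -34830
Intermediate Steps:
Z = -15 (Z = 10 + 5*(-5) = 10 - 25 = -15)
S(X) = X² + 59*X
Z*S(27) = -405*(59 + 27) = -405*86 = -15*2322 = -34830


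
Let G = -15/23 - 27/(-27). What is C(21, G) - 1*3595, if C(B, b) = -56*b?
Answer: -83133/23 ≈ -3614.5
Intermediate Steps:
G = 8/23 (G = -15*1/23 - 27*(-1/27) = -15/23 + 1 = 8/23 ≈ 0.34783)
C(21, G) - 1*3595 = -56*8/23 - 1*3595 = -448/23 - 3595 = -83133/23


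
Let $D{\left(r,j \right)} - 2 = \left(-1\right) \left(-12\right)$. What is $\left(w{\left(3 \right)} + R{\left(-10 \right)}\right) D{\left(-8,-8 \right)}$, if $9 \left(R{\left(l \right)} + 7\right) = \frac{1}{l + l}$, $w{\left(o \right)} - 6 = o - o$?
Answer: $- \frac{1267}{90} \approx -14.078$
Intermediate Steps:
$D{\left(r,j \right)} = 14$ ($D{\left(r,j \right)} = 2 - -12 = 2 + 12 = 14$)
$w{\left(o \right)} = 6$ ($w{\left(o \right)} = 6 + \left(o - o\right) = 6 + 0 = 6$)
$R{\left(l \right)} = -7 + \frac{1}{18 l}$ ($R{\left(l \right)} = -7 + \frac{1}{9 \left(l + l\right)} = -7 + \frac{1}{9 \cdot 2 l} = -7 + \frac{\frac{1}{2} \frac{1}{l}}{9} = -7 + \frac{1}{18 l}$)
$\left(w{\left(3 \right)} + R{\left(-10 \right)}\right) D{\left(-8,-8 \right)} = \left(6 - \left(7 - \frac{1}{18 \left(-10\right)}\right)\right) 14 = \left(6 + \left(-7 + \frac{1}{18} \left(- \frac{1}{10}\right)\right)\right) 14 = \left(6 - \frac{1261}{180}\right) 14 = \left(- \frac{181}{180}\right) 14 = - \frac{1267}{90}$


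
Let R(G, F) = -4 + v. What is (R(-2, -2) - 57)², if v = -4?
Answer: 4225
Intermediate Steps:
R(G, F) = -8 (R(G, F) = -4 - 4 = -8)
(R(-2, -2) - 57)² = (-8 - 57)² = (-65)² = 4225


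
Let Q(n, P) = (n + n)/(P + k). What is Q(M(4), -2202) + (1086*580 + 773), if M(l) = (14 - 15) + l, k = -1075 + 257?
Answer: 952286027/1510 ≈ 6.3065e+5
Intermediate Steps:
k = -818
M(l) = -1 + l
Q(n, P) = 2*n/(-818 + P) (Q(n, P) = (n + n)/(P - 818) = (2*n)/(-818 + P) = 2*n/(-818 + P))
Q(M(4), -2202) + (1086*580 + 773) = 2*(-1 + 4)/(-818 - 2202) + (1086*580 + 773) = 2*3/(-3020) + (629880 + 773) = 2*3*(-1/3020) + 630653 = -3/1510 + 630653 = 952286027/1510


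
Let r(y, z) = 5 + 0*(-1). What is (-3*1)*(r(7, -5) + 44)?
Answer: -147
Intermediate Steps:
r(y, z) = 5 (r(y, z) = 5 + 0 = 5)
(-3*1)*(r(7, -5) + 44) = (-3*1)*(5 + 44) = -3*49 = -147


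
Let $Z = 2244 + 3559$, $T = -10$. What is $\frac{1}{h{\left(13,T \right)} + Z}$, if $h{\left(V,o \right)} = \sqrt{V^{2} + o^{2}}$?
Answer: $\frac{5803}{33674540} - \frac{\sqrt{269}}{33674540} \approx 0.00017184$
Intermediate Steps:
$Z = 5803$
$\frac{1}{h{\left(13,T \right)} + Z} = \frac{1}{\sqrt{13^{2} + \left(-10\right)^{2}} + 5803} = \frac{1}{\sqrt{169 + 100} + 5803} = \frac{1}{\sqrt{269} + 5803} = \frac{1}{5803 + \sqrt{269}}$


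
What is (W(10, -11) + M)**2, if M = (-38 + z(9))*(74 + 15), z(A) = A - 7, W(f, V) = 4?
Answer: 10240000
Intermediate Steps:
z(A) = -7 + A
M = -3204 (M = (-38 + (-7 + 9))*(74 + 15) = (-38 + 2)*89 = -36*89 = -3204)
(W(10, -11) + M)**2 = (4 - 3204)**2 = (-3200)**2 = 10240000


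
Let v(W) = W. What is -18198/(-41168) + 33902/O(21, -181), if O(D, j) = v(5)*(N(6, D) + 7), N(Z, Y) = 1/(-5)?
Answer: 349074067/349928 ≈ 997.56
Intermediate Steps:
N(Z, Y) = -⅕
O(D, j) = 34 (O(D, j) = 5*(-⅕ + 7) = 5*(34/5) = 34)
-18198/(-41168) + 33902/O(21, -181) = -18198/(-41168) + 33902/34 = -18198*(-1/41168) + 33902*(1/34) = 9099/20584 + 16951/17 = 349074067/349928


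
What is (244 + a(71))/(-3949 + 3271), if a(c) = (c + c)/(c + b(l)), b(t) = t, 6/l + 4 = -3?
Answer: -20133/55483 ≈ -0.36287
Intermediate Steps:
l = -6/7 (l = 6/(-4 - 3) = 6/(-7) = 6*(-1/7) = -6/7 ≈ -0.85714)
a(c) = 2*c/(-6/7 + c) (a(c) = (c + c)/(c - 6/7) = (2*c)/(-6/7 + c) = 2*c/(-6/7 + c))
(244 + a(71))/(-3949 + 3271) = (244 + 14*71/(-6 + 7*71))/(-3949 + 3271) = (244 + 14*71/(-6 + 497))/(-678) = (244 + 14*71/491)*(-1/678) = (244 + 14*71*(1/491))*(-1/678) = (244 + 994/491)*(-1/678) = (120798/491)*(-1/678) = -20133/55483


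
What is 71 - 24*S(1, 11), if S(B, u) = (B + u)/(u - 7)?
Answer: -1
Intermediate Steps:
S(B, u) = (B + u)/(-7 + u)
71 - 24*S(1, 11) = 71 - 24*(1 + 11)/(-7 + 11) = 71 - 24*12/4 = 71 - 6*12 = 71 - 24*3 = 71 - 72 = -1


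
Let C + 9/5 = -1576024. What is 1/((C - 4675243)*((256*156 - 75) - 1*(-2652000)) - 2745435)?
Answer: -5/84137747143359 ≈ -5.9426e-14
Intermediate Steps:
C = -7880129/5 (C = -9/5 - 1576024 = -7880129/5 ≈ -1.5760e+6)
1/((C - 4675243)*((256*156 - 75) - 1*(-2652000)) - 2745435) = 1/((-7880129/5 - 4675243)*((256*156 - 75) - 1*(-2652000)) - 2745435) = 1/(-31256344*((39936 - 75) + 2652000)/5 - 2745435) = 1/(-31256344*(39861 + 2652000)/5 - 2745435) = 1/(-31256344/5*2691861 - 2745435) = 1/(-84137733416184/5 - 2745435) = 1/(-84137747143359/5) = -5/84137747143359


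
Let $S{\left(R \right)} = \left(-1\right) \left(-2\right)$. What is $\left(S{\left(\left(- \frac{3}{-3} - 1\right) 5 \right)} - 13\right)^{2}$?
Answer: $121$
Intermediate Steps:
$S{\left(R \right)} = 2$
$\left(S{\left(\left(- \frac{3}{-3} - 1\right) 5 \right)} - 13\right)^{2} = \left(2 - 13\right)^{2} = \left(-11\right)^{2} = 121$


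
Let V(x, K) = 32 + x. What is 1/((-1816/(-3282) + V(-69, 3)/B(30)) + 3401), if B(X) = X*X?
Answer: 492300/1674564461 ≈ 0.00029399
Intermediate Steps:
B(X) = X²
1/((-1816/(-3282) + V(-69, 3)/B(30)) + 3401) = 1/((-1816/(-3282) + (32 - 69)/(30²)) + 3401) = 1/((-1816*(-1/3282) - 37/900) + 3401) = 1/((908/1641 - 37*1/900) + 3401) = 1/((908/1641 - 37/900) + 3401) = 1/(252161/492300 + 3401) = 1/(1674564461/492300) = 492300/1674564461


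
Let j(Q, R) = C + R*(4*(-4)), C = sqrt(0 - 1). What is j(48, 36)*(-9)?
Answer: 5184 - 9*I ≈ 5184.0 - 9.0*I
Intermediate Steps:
C = I (C = sqrt(-1) = I ≈ 1.0*I)
j(Q, R) = I - 16*R (j(Q, R) = I + R*(4*(-4)) = I + R*(-16) = I - 16*R)
j(48, 36)*(-9) = (I - 16*36)*(-9) = (I - 576)*(-9) = (-576 + I)*(-9) = 5184 - 9*I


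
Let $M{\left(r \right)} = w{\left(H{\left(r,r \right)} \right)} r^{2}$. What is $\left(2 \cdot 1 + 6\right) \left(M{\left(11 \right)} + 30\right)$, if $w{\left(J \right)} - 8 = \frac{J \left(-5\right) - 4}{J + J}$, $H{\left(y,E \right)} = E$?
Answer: $5388$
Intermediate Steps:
$w{\left(J \right)} = 8 + \frac{-4 - 5 J}{2 J}$ ($w{\left(J \right)} = 8 + \frac{J \left(-5\right) - 4}{J + J} = 8 + \frac{- 5 J - 4}{2 J} = 8 + \left(-4 - 5 J\right) \frac{1}{2 J} = 8 + \frac{-4 - 5 J}{2 J}$)
$M{\left(r \right)} = r^{2} \left(\frac{11}{2} - \frac{2}{r}\right)$ ($M{\left(r \right)} = \left(\frac{11}{2} - \frac{2}{r}\right) r^{2} = r^{2} \left(\frac{11}{2} - \frac{2}{r}\right)$)
$\left(2 \cdot 1 + 6\right) \left(M{\left(11 \right)} + 30\right) = \left(2 \cdot 1 + 6\right) \left(\frac{1}{2} \cdot 11 \left(-4 + 11 \cdot 11\right) + 30\right) = \left(2 + 6\right) \left(\frac{1}{2} \cdot 11 \left(-4 + 121\right) + 30\right) = 8 \left(\frac{1}{2} \cdot 11 \cdot 117 + 30\right) = 8 \left(\frac{1287}{2} + 30\right) = 8 \cdot \frac{1347}{2} = 5388$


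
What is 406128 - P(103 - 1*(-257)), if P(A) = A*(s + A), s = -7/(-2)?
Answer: 275268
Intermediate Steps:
s = 7/2 (s = -7*(-½) = 7/2 ≈ 3.5000)
P(A) = A*(7/2 + A)
406128 - P(103 - 1*(-257)) = 406128 - (103 - 1*(-257))*(7 + 2*(103 - 1*(-257)))/2 = 406128 - (103 + 257)*(7 + 2*(103 + 257))/2 = 406128 - 360*(7 + 2*360)/2 = 406128 - 360*(7 + 720)/2 = 406128 - 360*727/2 = 406128 - 1*130860 = 406128 - 130860 = 275268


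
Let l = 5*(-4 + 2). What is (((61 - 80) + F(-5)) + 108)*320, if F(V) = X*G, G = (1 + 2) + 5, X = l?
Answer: 2880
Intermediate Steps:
l = -10 (l = 5*(-2) = -10)
X = -10
G = 8 (G = 3 + 5 = 8)
F(V) = -80 (F(V) = -10*8 = -80)
(((61 - 80) + F(-5)) + 108)*320 = (((61 - 80) - 80) + 108)*320 = ((-19 - 80) + 108)*320 = (-99 + 108)*320 = 9*320 = 2880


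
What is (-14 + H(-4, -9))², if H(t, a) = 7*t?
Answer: 1764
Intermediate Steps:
(-14 + H(-4, -9))² = (-14 + 7*(-4))² = (-14 - 28)² = (-42)² = 1764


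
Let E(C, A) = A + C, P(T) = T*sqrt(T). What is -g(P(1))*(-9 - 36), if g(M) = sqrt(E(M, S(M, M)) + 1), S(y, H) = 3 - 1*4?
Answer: 45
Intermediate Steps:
S(y, H) = -1 (S(y, H) = 3 - 4 = -1)
P(T) = T**(3/2)
g(M) = sqrt(M) (g(M) = sqrt((-1 + M) + 1) = sqrt(M))
-g(P(1))*(-9 - 36) = -sqrt(1**(3/2))*(-9 - 36) = -sqrt(1)*(-45) = -(-45) = -1*(-45) = 45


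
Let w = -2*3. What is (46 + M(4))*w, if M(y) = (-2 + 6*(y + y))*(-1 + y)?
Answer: -1104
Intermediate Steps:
M(y) = (-1 + y)*(-2 + 12*y) (M(y) = (-2 + 6*(2*y))*(-1 + y) = (-2 + 12*y)*(-1 + y) = (-1 + y)*(-2 + 12*y))
w = -6
(46 + M(4))*w = (46 + (2 - 14*4 + 12*4**2))*(-6) = (46 + (2 - 56 + 12*16))*(-6) = (46 + (2 - 56 + 192))*(-6) = (46 + 138)*(-6) = 184*(-6) = -1104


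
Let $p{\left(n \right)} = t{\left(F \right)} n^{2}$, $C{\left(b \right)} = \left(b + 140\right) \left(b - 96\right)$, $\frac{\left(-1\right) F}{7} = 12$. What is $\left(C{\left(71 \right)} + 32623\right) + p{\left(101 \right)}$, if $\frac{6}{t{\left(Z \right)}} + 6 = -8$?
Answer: $\frac{160833}{7} \approx 22976.0$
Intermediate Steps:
$F = -84$ ($F = \left(-7\right) 12 = -84$)
$t{\left(Z \right)} = - \frac{3}{7}$ ($t{\left(Z \right)} = \frac{6}{-6 - 8} = \frac{6}{-14} = 6 \left(- \frac{1}{14}\right) = - \frac{3}{7}$)
$C{\left(b \right)} = \left(-96 + b\right) \left(140 + b\right)$ ($C{\left(b \right)} = \left(140 + b\right) \left(-96 + b\right) = \left(-96 + b\right) \left(140 + b\right)$)
$p{\left(n \right)} = - \frac{3 n^{2}}{7}$
$\left(C{\left(71 \right)} + 32623\right) + p{\left(101 \right)} = \left(\left(-13440 + 71^{2} + 44 \cdot 71\right) + 32623\right) - \frac{3 \cdot 101^{2}}{7} = \left(\left(-13440 + 5041 + 3124\right) + 32623\right) - \frac{30603}{7} = \left(-5275 + 32623\right) - \frac{30603}{7} = 27348 - \frac{30603}{7} = \frac{160833}{7}$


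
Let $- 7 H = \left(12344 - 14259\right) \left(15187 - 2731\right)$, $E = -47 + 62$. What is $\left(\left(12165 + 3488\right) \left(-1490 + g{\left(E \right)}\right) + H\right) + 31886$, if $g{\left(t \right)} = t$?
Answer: $- \frac{137540783}{7} \approx -1.9649 \cdot 10^{7}$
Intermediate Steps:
$E = 15$
$H = \frac{23853240}{7}$ ($H = - \frac{\left(12344 - 14259\right) \left(15187 - 2731\right)}{7} = - \frac{\left(-1915\right) 12456}{7} = \left(- \frac{1}{7}\right) \left(-23853240\right) = \frac{23853240}{7} \approx 3.4076 \cdot 10^{6}$)
$\left(\left(12165 + 3488\right) \left(-1490 + g{\left(E \right)}\right) + H\right) + 31886 = \left(\left(12165 + 3488\right) \left(-1490 + 15\right) + \frac{23853240}{7}\right) + 31886 = \left(15653 \left(-1475\right) + \frac{23853240}{7}\right) + 31886 = \left(-23088175 + \frac{23853240}{7}\right) + 31886 = - \frac{137763985}{7} + 31886 = - \frac{137540783}{7}$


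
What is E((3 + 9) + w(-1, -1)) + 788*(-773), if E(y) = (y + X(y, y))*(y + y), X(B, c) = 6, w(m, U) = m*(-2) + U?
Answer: -608630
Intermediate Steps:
w(m, U) = U - 2*m (w(m, U) = -2*m + U = U - 2*m)
E(y) = 2*y*(6 + y) (E(y) = (y + 6)*(y + y) = (6 + y)*(2*y) = 2*y*(6 + y))
E((3 + 9) + w(-1, -1)) + 788*(-773) = 2*((3 + 9) + (-1 - 2*(-1)))*(6 + ((3 + 9) + (-1 - 2*(-1)))) + 788*(-773) = 2*(12 + (-1 + 2))*(6 + (12 + (-1 + 2))) - 609124 = 2*(12 + 1)*(6 + (12 + 1)) - 609124 = 2*13*(6 + 13) - 609124 = 2*13*19 - 609124 = 494 - 609124 = -608630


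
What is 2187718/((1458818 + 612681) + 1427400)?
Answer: 2187718/3498899 ≈ 0.62526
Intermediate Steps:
2187718/((1458818 + 612681) + 1427400) = 2187718/(2071499 + 1427400) = 2187718/3498899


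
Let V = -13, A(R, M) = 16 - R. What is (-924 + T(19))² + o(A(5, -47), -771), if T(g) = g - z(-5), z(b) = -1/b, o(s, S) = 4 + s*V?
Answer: 20481201/25 ≈ 8.1925e+5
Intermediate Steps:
o(s, S) = 4 - 13*s (o(s, S) = 4 + s*(-13) = 4 - 13*s)
T(g) = -⅕ + g (T(g) = g - (-1)/(-5) = g - (-1)*(-1)/5 = g - 1*⅕ = g - ⅕ = -⅕ + g)
(-924 + T(19))² + o(A(5, -47), -771) = (-924 + (-⅕ + 19))² + (4 - 13*(16 - 1*5)) = (-924 + 94/5)² + (4 - 13*(16 - 5)) = (-4526/5)² + (4 - 13*11) = 20484676/25 + (4 - 143) = 20484676/25 - 139 = 20481201/25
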